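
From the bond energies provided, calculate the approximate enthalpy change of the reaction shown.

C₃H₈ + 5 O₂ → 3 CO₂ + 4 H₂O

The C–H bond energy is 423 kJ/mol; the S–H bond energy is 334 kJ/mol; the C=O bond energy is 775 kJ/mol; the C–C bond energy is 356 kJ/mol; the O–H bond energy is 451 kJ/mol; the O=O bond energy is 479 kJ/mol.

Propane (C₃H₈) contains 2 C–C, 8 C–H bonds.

ΔH ≈ −1767 kJ

Bonds broken (reactants):
  C–C: 2 × 356 = 712
  C–H: 8 × 423 = 3384
  O=O: 5 × 479 = 2395
  Σ(broken) = 6491 kJ
Bonds formed (products):
  C=O: 6 × 775 = 4650
  O–H: 8 × 451 = 3608
  Σ(formed) = 8258 kJ
ΔH = Σ(broken) − Σ(formed) = 6491 − 8258 = −1767 kJ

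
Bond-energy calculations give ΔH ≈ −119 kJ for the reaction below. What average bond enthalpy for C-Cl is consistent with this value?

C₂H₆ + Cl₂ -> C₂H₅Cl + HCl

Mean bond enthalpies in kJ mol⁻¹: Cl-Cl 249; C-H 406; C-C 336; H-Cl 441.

D(C-Cl) ≈ 333 kJ/mol

Let D be the C-Cl bond energy.
Σ(broken) = 1×336 + 6×406 + 1×249 = 3021
Σ(formed) = 1×336 + 1×D + 5×406 + 1×441 = 2807 + D
ΔH = Σ(broken) − Σ(formed) = (3021) − (2807 + D) = +214 − D
Setting this equal to −119 kJ gives D = 333 kJ/mol.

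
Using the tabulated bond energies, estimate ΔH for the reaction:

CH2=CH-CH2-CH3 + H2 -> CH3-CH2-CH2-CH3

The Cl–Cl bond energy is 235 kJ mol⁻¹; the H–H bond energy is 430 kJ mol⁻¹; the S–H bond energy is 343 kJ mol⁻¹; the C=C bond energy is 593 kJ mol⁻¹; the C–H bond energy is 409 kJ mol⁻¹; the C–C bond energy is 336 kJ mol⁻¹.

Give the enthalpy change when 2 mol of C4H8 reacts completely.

ΔH = −262 kJ

Bonds broken (reactants):
  C–C: 2 × 336 = 672
  C–H: 8 × 409 = 3272
  C=C: 1 × 593 = 593
  H–H: 1 × 430 = 430
  Σ(broken) = 4967 kJ
Bonds formed (products):
  C–C: 3 × 336 = 1008
  C–H: 10 × 409 = 4090
  Σ(formed) = 5098 kJ
ΔH = Σ(broken) − Σ(formed) = 4967 − 5098 = −131 kJ
For 2× the reaction as written: 2 × (−131) = −262 kJ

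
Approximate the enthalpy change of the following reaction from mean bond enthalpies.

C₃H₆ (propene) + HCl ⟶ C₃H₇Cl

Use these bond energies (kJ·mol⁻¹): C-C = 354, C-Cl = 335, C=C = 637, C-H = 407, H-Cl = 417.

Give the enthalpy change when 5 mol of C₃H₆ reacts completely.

ΔH = −210 kJ

Bonds broken (reactants):
  C-C: 1 × 354 = 354
  C-H: 6 × 407 = 2442
  C=C: 1 × 637 = 637
  H-Cl: 1 × 417 = 417
  Σ(broken) = 3850 kJ
Bonds formed (products):
  C-C: 2 × 354 = 708
  C-Cl: 1 × 335 = 335
  C-H: 7 × 407 = 2849
  Σ(formed) = 3892 kJ
ΔH = Σ(broken) − Σ(formed) = 3850 − 3892 = −42 kJ
For 5× the reaction as written: 5 × (−42) = −210 kJ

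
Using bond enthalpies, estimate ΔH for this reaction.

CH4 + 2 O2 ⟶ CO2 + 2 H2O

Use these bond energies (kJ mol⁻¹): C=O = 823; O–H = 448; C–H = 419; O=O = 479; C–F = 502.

Bonds broken (reactants):
  C–H: 4 × 419 = 1676
  O=O: 2 × 479 = 958
  Σ(broken) = 2634 kJ
Bonds formed (products):
  C=O: 2 × 823 = 1646
  O–H: 4 × 448 = 1792
  Σ(formed) = 3438 kJ
ΔH = Σ(broken) − Σ(formed) = 2634 − 3438 = −804 kJ

ΔH ≈ −804 kJ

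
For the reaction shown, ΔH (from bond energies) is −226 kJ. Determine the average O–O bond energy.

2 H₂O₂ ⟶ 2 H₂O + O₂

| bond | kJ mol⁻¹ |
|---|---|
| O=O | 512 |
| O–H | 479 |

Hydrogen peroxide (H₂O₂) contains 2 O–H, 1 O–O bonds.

Let D be the O–O bond energy.
Σ(broken) = 4×479 + 2×D = 1916 + 2D
Σ(formed) = 4×479 + 1×512 = 2428
ΔH = Σ(broken) − Σ(formed) = (1916 + 2D) − (2428) = −512 + 2D
Setting this equal to −226 kJ gives 2D = 286, so D = 143 kJ/mol.

D(O–O) ≈ 143 kJ/mol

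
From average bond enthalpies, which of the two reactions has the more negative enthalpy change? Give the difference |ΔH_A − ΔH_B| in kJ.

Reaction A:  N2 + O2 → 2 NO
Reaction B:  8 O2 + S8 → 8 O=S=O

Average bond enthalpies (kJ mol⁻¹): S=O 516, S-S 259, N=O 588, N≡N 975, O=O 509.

Reaction A:
  Bonds broken (reactants):
    N≡N: 1 × 975 = 975
    O=O: 1 × 509 = 509
    Σ(broken) = 1484 kJ
  Bonds formed (products):
    N=O: 2 × 588 = 1176
    Σ(formed) = 1176 kJ
  ΔH_A = 1484 − 1176 = +308 kJ
Reaction B:
  Bonds broken (reactants):
    O=O: 8 × 509 = 4072
    S-S: 8 × 259 = 2072
    Σ(broken) = 6144 kJ
  Bonds formed (products):
    S=O: 16 × 516 = 8256
    Σ(formed) = 8256 kJ
  ΔH_B = 6144 − 8256 = −2112 kJ
ΔH_A − ΔH_B = +2420 kJ, so reaction B has the more negative ΔH; |ΔH_A − ΔH_B| = 2420 kJ.

Reaction B, by 2420 kJ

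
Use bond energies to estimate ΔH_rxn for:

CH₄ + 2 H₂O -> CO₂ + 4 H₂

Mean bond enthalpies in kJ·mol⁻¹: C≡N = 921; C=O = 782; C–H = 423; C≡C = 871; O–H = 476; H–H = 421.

Bonds broken (reactants):
  C–H: 4 × 423 = 1692
  O–H: 4 × 476 = 1904
  Σ(broken) = 3596 kJ
Bonds formed (products):
  C=O: 2 × 782 = 1564
  H–H: 4 × 421 = 1684
  Σ(formed) = 3248 kJ
ΔH = Σ(broken) − Σ(formed) = 3596 − 3248 = +348 kJ

ΔH ≈ +348 kJ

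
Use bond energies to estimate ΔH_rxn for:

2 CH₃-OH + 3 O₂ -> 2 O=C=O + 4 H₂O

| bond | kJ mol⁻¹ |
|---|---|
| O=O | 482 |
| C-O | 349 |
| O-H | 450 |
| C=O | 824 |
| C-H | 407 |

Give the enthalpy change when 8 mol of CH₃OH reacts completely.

ΔH = −5640 kJ

Bonds broken (reactants):
  C-H: 6 × 407 = 2442
  C-O: 2 × 349 = 698
  O-H: 2 × 450 = 900
  O=O: 3 × 482 = 1446
  Σ(broken) = 5486 kJ
Bonds formed (products):
  C=O: 4 × 824 = 3296
  O-H: 8 × 450 = 3600
  Σ(formed) = 6896 kJ
ΔH = Σ(broken) − Σ(formed) = 5486 − 6896 = −1410 kJ
For 4× the reaction as written: 4 × (−1410) = −5640 kJ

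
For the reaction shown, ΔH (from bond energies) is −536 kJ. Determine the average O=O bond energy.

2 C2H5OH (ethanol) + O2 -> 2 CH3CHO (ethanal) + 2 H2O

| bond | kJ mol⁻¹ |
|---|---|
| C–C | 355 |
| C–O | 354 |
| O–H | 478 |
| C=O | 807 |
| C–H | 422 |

D(O=O) ≈ 482 kJ/mol

Let D be the O=O bond energy.
Σ(broken) = 2×355 + 10×422 + 2×354 + 2×478 + 1×D = 6594 + D
Σ(formed) = 2×355 + 8×422 + 2×807 + 4×478 = 7612
ΔH = Σ(broken) − Σ(formed) = (6594 + D) − (7612) = −1018 + D
Setting this equal to −536 kJ gives D = 482 kJ/mol.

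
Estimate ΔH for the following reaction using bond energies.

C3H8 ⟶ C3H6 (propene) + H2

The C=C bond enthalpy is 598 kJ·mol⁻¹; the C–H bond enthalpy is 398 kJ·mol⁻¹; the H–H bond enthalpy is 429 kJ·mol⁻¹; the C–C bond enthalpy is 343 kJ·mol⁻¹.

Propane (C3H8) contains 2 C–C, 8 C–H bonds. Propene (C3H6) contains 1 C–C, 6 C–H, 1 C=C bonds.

ΔH ≈ +112 kJ

Bonds broken (reactants):
  C–C: 2 × 343 = 686
  C–H: 8 × 398 = 3184
  Σ(broken) = 3870 kJ
Bonds formed (products):
  C–C: 1 × 343 = 343
  C–H: 6 × 398 = 2388
  C=C: 1 × 598 = 598
  H–H: 1 × 429 = 429
  Σ(formed) = 3758 kJ
ΔH = Σ(broken) − Σ(formed) = 3870 − 3758 = +112 kJ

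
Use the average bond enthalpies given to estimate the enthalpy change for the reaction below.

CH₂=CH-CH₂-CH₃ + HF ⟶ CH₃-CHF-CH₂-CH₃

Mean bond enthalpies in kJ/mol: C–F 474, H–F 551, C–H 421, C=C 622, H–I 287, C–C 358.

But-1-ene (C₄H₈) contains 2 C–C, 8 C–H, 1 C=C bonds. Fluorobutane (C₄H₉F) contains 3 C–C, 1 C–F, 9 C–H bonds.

Bonds broken (reactants):
  C–C: 2 × 358 = 716
  C–H: 8 × 421 = 3368
  C=C: 1 × 622 = 622
  H–F: 1 × 551 = 551
  Σ(broken) = 5257 kJ
Bonds formed (products):
  C–C: 3 × 358 = 1074
  C–F: 1 × 474 = 474
  C–H: 9 × 421 = 3789
  Σ(formed) = 5337 kJ
ΔH = Σ(broken) − Σ(formed) = 5257 − 5337 = −80 kJ

ΔH ≈ −80 kJ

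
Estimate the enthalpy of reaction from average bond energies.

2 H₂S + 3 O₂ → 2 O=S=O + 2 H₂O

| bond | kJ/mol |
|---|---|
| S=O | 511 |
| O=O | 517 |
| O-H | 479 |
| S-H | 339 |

Bonds broken (reactants):
  O=O: 3 × 517 = 1551
  S-H: 4 × 339 = 1356
  Σ(broken) = 2907 kJ
Bonds formed (products):
  O-H: 4 × 479 = 1916
  S=O: 4 × 511 = 2044
  Σ(formed) = 3960 kJ
ΔH = Σ(broken) − Σ(formed) = 2907 − 3960 = −1053 kJ

ΔH ≈ −1053 kJ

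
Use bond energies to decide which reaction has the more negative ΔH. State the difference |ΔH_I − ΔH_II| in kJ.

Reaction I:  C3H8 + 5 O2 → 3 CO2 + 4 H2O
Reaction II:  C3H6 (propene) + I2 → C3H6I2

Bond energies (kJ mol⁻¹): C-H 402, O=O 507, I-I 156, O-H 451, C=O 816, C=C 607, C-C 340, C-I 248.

Reaction I, by 2000 kJ

Reaction I:
  Bonds broken (reactants):
    C-C: 2 × 340 = 680
    C-H: 8 × 402 = 3216
    O=O: 5 × 507 = 2535
    Σ(broken) = 6431 kJ
  Bonds formed (products):
    C=O: 6 × 816 = 4896
    O-H: 8 × 451 = 3608
    Σ(formed) = 8504 kJ
  ΔH_I = 6431 − 8504 = −2073 kJ
Reaction II:
  Bonds broken (reactants):
    C-C: 1 × 340 = 340
    C-H: 6 × 402 = 2412
    C=C: 1 × 607 = 607
    I-I: 1 × 156 = 156
    Σ(broken) = 3515 kJ
  Bonds formed (products):
    C-C: 2 × 340 = 680
    C-H: 6 × 402 = 2412
    C-I: 2 × 248 = 496
    Σ(formed) = 3588 kJ
  ΔH_II = 3515 − 3588 = −73 kJ
ΔH_I − ΔH_II = −2000 kJ, so reaction I has the more negative ΔH; |ΔH_I − ΔH_II| = 2000 kJ.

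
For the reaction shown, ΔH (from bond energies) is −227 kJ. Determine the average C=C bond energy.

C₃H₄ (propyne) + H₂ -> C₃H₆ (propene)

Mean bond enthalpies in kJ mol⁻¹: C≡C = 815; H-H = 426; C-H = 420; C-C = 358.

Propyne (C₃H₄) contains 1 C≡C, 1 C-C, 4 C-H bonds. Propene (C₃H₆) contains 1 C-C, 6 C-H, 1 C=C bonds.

D(C=C) ≈ 628 kJ/mol

Let D be the C=C bond energy.
Σ(broken) = 1×815 + 1×358 + 4×420 + 1×426 = 3279
Σ(formed) = 1×358 + 6×420 + 1×D = 2878 + D
ΔH = Σ(broken) − Σ(formed) = (3279) − (2878 + D) = +401 − D
Setting this equal to −227 kJ gives D = 628 kJ/mol.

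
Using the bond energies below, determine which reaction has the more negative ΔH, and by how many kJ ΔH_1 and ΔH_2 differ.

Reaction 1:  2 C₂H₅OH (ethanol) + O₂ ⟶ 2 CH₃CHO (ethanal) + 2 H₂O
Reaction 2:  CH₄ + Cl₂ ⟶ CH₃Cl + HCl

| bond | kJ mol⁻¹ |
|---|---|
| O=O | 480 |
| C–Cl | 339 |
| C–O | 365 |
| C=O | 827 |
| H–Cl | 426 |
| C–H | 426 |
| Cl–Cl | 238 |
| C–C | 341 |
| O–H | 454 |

Reaction 1:
  Bonds broken (reactants):
    C–C: 2 × 341 = 682
    C–H: 10 × 426 = 4260
    C–O: 2 × 365 = 730
    O–H: 2 × 454 = 908
    O=O: 1 × 480 = 480
    Σ(broken) = 7060 kJ
  Bonds formed (products):
    C–C: 2 × 341 = 682
    C–H: 8 × 426 = 3408
    C=O: 2 × 827 = 1654
    O–H: 4 × 454 = 1816
    Σ(formed) = 7560 kJ
  ΔH_1 = 7060 − 7560 = −500 kJ
Reaction 2:
  Bonds broken (reactants):
    C–H: 4 × 426 = 1704
    Cl–Cl: 1 × 238 = 238
    Σ(broken) = 1942 kJ
  Bonds formed (products):
    C–Cl: 1 × 339 = 339
    C–H: 3 × 426 = 1278
    H–Cl: 1 × 426 = 426
    Σ(formed) = 2043 kJ
  ΔH_2 = 1942 − 2043 = −101 kJ
ΔH_1 − ΔH_2 = −399 kJ, so reaction 1 has the more negative ΔH; |ΔH_1 − ΔH_2| = 399 kJ.

Reaction 1, by 399 kJ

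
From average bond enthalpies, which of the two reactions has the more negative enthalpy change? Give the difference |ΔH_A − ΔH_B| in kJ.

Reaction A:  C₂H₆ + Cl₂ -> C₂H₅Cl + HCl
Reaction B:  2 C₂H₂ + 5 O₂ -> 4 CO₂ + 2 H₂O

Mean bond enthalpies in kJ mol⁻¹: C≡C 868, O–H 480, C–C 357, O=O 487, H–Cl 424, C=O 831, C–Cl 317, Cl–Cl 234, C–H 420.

Reaction A:
  Bonds broken (reactants):
    C–C: 1 × 357 = 357
    C–H: 6 × 420 = 2520
    Cl–Cl: 1 × 234 = 234
    Σ(broken) = 3111 kJ
  Bonds formed (products):
    C–C: 1 × 357 = 357
    C–Cl: 1 × 317 = 317
    C–H: 5 × 420 = 2100
    H–Cl: 1 × 424 = 424
    Σ(formed) = 3198 kJ
  ΔH_A = 3111 − 3198 = −87 kJ
Reaction B:
  Bonds broken (reactants):
    C≡C: 2 × 868 = 1736
    C–H: 4 × 420 = 1680
    O=O: 5 × 487 = 2435
    Σ(broken) = 5851 kJ
  Bonds formed (products):
    C=O: 8 × 831 = 6648
    O–H: 4 × 480 = 1920
    Σ(formed) = 8568 kJ
  ΔH_B = 5851 − 8568 = −2717 kJ
ΔH_A − ΔH_B = +2630 kJ, so reaction B has the more negative ΔH; |ΔH_A − ΔH_B| = 2630 kJ.

Reaction B, by 2630 kJ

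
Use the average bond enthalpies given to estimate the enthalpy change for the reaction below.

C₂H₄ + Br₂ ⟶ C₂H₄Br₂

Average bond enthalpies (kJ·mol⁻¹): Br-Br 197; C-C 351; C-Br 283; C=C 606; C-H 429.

Bonds broken (reactants):
  Br-Br: 1 × 197 = 197
  C-H: 4 × 429 = 1716
  C=C: 1 × 606 = 606
  Σ(broken) = 2519 kJ
Bonds formed (products):
  C-Br: 2 × 283 = 566
  C-C: 1 × 351 = 351
  C-H: 4 × 429 = 1716
  Σ(formed) = 2633 kJ
ΔH = Σ(broken) − Σ(formed) = 2519 − 2633 = −114 kJ

ΔH ≈ −114 kJ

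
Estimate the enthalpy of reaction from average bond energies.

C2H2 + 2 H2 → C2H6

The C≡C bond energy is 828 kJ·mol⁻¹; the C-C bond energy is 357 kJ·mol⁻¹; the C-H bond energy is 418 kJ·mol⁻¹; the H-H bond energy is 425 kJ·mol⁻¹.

Bonds broken (reactants):
  C≡C: 1 × 828 = 828
  C-H: 2 × 418 = 836
  H-H: 2 × 425 = 850
  Σ(broken) = 2514 kJ
Bonds formed (products):
  C-C: 1 × 357 = 357
  C-H: 6 × 418 = 2508
  Σ(formed) = 2865 kJ
ΔH = Σ(broken) − Σ(formed) = 2514 − 2865 = −351 kJ

ΔH ≈ −351 kJ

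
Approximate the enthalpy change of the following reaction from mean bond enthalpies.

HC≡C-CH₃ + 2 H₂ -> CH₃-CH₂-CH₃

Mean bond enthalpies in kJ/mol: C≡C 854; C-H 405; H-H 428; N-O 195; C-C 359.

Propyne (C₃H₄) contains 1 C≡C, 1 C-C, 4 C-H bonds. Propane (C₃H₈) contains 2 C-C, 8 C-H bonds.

ΔH ≈ −269 kJ

Bonds broken (reactants):
  C≡C: 1 × 854 = 854
  C-C: 1 × 359 = 359
  C-H: 4 × 405 = 1620
  H-H: 2 × 428 = 856
  Σ(broken) = 3689 kJ
Bonds formed (products):
  C-C: 2 × 359 = 718
  C-H: 8 × 405 = 3240
  Σ(formed) = 3958 kJ
ΔH = Σ(broken) − Σ(formed) = 3689 − 3958 = −269 kJ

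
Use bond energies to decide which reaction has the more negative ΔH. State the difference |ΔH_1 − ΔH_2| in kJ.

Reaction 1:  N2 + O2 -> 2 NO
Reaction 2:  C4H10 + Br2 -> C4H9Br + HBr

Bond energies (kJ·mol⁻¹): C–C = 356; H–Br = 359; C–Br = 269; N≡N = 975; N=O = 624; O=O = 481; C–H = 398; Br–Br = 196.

Reaction 1:
  Bonds broken (reactants):
    N≡N: 1 × 975 = 975
    O=O: 1 × 481 = 481
    Σ(broken) = 1456 kJ
  Bonds formed (products):
    N=O: 2 × 624 = 1248
    Σ(formed) = 1248 kJ
  ΔH_1 = 1456 − 1248 = +208 kJ
Reaction 2:
  Bonds broken (reactants):
    Br–Br: 1 × 196 = 196
    C–C: 3 × 356 = 1068
    C–H: 10 × 398 = 3980
    Σ(broken) = 5244 kJ
  Bonds formed (products):
    C–Br: 1 × 269 = 269
    C–C: 3 × 356 = 1068
    C–H: 9 × 398 = 3582
    H–Br: 1 × 359 = 359
    Σ(formed) = 5278 kJ
  ΔH_2 = 5244 − 5278 = −34 kJ
ΔH_1 − ΔH_2 = +242 kJ, so reaction 2 has the more negative ΔH; |ΔH_1 − ΔH_2| = 242 kJ.

Reaction 2, by 242 kJ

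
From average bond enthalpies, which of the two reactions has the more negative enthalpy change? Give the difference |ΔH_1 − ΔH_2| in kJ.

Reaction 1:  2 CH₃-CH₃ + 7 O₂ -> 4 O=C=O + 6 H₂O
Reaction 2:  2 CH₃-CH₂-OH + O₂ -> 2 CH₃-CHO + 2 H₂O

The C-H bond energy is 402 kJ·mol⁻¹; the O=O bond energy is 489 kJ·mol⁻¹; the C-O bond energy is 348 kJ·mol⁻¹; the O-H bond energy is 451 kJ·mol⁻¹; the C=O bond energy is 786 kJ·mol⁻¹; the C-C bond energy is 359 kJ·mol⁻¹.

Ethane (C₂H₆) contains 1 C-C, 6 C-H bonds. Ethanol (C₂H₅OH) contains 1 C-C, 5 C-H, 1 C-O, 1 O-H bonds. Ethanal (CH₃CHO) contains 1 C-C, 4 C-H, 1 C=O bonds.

Reaction 1, by 2250 kJ

Reaction 1:
  Bonds broken (reactants):
    C-C: 2 × 359 = 718
    C-H: 12 × 402 = 4824
    O=O: 7 × 489 = 3423
    Σ(broken) = 8965 kJ
  Bonds formed (products):
    C=O: 8 × 786 = 6288
    O-H: 12 × 451 = 5412
    Σ(formed) = 11700 kJ
  ΔH_1 = 8965 − 11700 = −2735 kJ
Reaction 2:
  Bonds broken (reactants):
    C-C: 2 × 359 = 718
    C-H: 10 × 402 = 4020
    C-O: 2 × 348 = 696
    O-H: 2 × 451 = 902
    O=O: 1 × 489 = 489
    Σ(broken) = 6825 kJ
  Bonds formed (products):
    C-C: 2 × 359 = 718
    C-H: 8 × 402 = 3216
    C=O: 2 × 786 = 1572
    O-H: 4 × 451 = 1804
    Σ(formed) = 7310 kJ
  ΔH_2 = 6825 − 7310 = −485 kJ
ΔH_1 − ΔH_2 = −2250 kJ, so reaction 1 has the more negative ΔH; |ΔH_1 − ΔH_2| = 2250 kJ.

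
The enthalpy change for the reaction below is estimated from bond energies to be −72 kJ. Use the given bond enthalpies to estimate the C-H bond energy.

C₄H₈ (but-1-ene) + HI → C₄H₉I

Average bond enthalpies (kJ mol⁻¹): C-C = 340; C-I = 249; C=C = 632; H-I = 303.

D(C-H) ≈ 418 kJ/mol

Let D be the C-H bond energy.
Σ(broken) = 2×340 + 8×D + 1×632 + 1×303 = 1615 + 8D
Σ(formed) = 3×340 + 9×D + 1×249 = 1269 + 9D
ΔH = Σ(broken) − Σ(formed) = (1615 + 8D) − (1269 + 9D) = +346 − D
Setting this equal to −72 kJ gives D = 418 kJ/mol.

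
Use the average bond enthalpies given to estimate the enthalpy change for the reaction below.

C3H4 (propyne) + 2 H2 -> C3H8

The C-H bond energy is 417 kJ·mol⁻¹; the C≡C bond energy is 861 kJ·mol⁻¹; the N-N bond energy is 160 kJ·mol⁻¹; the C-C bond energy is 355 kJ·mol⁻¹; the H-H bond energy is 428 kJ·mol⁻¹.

Bonds broken (reactants):
  C≡C: 1 × 861 = 861
  C-C: 1 × 355 = 355
  C-H: 4 × 417 = 1668
  H-H: 2 × 428 = 856
  Σ(broken) = 3740 kJ
Bonds formed (products):
  C-C: 2 × 355 = 710
  C-H: 8 × 417 = 3336
  Σ(formed) = 4046 kJ
ΔH = Σ(broken) − Σ(formed) = 3740 − 4046 = −306 kJ

ΔH ≈ −306 kJ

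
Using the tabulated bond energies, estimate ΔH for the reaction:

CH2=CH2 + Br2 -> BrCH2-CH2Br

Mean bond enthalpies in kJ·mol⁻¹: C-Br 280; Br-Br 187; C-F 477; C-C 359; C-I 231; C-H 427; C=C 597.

ΔH ≈ −135 kJ

Bonds broken (reactants):
  Br-Br: 1 × 187 = 187
  C-H: 4 × 427 = 1708
  C=C: 1 × 597 = 597
  Σ(broken) = 2492 kJ
Bonds formed (products):
  C-Br: 2 × 280 = 560
  C-C: 1 × 359 = 359
  C-H: 4 × 427 = 1708
  Σ(formed) = 2627 kJ
ΔH = Σ(broken) − Σ(formed) = 2492 − 2627 = −135 kJ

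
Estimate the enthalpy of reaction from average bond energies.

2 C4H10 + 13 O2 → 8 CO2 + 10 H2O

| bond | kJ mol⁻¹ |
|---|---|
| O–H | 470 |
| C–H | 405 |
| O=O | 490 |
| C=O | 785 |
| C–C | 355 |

ΔH ≈ −5360 kJ

Bonds broken (reactants):
  C–C: 6 × 355 = 2130
  C–H: 20 × 405 = 8100
  O=O: 13 × 490 = 6370
  Σ(broken) = 16600 kJ
Bonds formed (products):
  C=O: 16 × 785 = 12560
  O–H: 20 × 470 = 9400
  Σ(formed) = 21960 kJ
ΔH = Σ(broken) − Σ(formed) = 16600 − 21960 = −5360 kJ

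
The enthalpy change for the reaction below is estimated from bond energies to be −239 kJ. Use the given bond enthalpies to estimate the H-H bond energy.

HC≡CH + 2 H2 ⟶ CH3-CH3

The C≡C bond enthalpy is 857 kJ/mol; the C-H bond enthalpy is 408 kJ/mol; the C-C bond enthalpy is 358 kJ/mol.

Let D be the H-H bond energy.
Σ(broken) = 1×857 + 2×408 + 2×D = 1673 + 2D
Σ(formed) = 1×358 + 6×408 = 2806
ΔH = Σ(broken) − Σ(formed) = (1673 + 2D) − (2806) = −1133 + 2D
Setting this equal to −239 kJ gives 2D = 894, so D = 447 kJ/mol.

D(H-H) ≈ 447 kJ/mol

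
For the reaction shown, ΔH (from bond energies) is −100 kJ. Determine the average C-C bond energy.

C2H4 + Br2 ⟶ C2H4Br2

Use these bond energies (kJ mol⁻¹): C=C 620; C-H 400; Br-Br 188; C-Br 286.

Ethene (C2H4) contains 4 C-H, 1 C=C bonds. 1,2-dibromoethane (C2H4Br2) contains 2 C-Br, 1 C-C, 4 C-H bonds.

Let D be the C-C bond energy.
Σ(broken) = 1×188 + 4×400 + 1×620 = 2408
Σ(formed) = 2×286 + 1×D + 4×400 = 2172 + D
ΔH = Σ(broken) − Σ(formed) = (2408) − (2172 + D) = +236 − D
Setting this equal to −100 kJ gives D = 336 kJ/mol.

D(C-C) ≈ 336 kJ/mol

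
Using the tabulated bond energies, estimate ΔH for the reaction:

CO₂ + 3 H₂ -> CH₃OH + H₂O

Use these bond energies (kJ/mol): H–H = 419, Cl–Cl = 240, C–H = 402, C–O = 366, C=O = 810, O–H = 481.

Bonds broken (reactants):
  C=O: 2 × 810 = 1620
  H–H: 3 × 419 = 1257
  Σ(broken) = 2877 kJ
Bonds formed (products):
  C–H: 3 × 402 = 1206
  C–O: 1 × 366 = 366
  O–H: 3 × 481 = 1443
  Σ(formed) = 3015 kJ
ΔH = Σ(broken) − Σ(formed) = 2877 − 3015 = −138 kJ

ΔH ≈ −138 kJ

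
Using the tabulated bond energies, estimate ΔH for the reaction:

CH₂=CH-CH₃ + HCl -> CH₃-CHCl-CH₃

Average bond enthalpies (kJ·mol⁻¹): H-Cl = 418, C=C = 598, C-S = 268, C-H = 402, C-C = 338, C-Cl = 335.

ΔH ≈ −59 kJ

Bonds broken (reactants):
  C-C: 1 × 338 = 338
  C-H: 6 × 402 = 2412
  C=C: 1 × 598 = 598
  H-Cl: 1 × 418 = 418
  Σ(broken) = 3766 kJ
Bonds formed (products):
  C-C: 2 × 338 = 676
  C-Cl: 1 × 335 = 335
  C-H: 7 × 402 = 2814
  Σ(formed) = 3825 kJ
ΔH = Σ(broken) − Σ(formed) = 3766 − 3825 = −59 kJ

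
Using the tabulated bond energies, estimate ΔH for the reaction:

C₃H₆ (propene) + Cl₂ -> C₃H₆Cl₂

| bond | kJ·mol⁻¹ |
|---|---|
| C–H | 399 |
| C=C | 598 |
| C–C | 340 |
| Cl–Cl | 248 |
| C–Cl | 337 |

Bonds broken (reactants):
  C–C: 1 × 340 = 340
  C–H: 6 × 399 = 2394
  C=C: 1 × 598 = 598
  Cl–Cl: 1 × 248 = 248
  Σ(broken) = 3580 kJ
Bonds formed (products):
  C–C: 2 × 340 = 680
  C–Cl: 2 × 337 = 674
  C–H: 6 × 399 = 2394
  Σ(formed) = 3748 kJ
ΔH = Σ(broken) − Σ(formed) = 3580 − 3748 = −168 kJ

ΔH ≈ −168 kJ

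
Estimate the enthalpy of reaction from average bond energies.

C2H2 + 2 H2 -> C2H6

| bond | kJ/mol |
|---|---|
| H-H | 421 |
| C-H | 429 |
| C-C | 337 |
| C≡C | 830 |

Bonds broken (reactants):
  C≡C: 1 × 830 = 830
  C-H: 2 × 429 = 858
  H-H: 2 × 421 = 842
  Σ(broken) = 2530 kJ
Bonds formed (products):
  C-C: 1 × 337 = 337
  C-H: 6 × 429 = 2574
  Σ(formed) = 2911 kJ
ΔH = Σ(broken) − Σ(formed) = 2530 − 2911 = −381 kJ

ΔH ≈ −381 kJ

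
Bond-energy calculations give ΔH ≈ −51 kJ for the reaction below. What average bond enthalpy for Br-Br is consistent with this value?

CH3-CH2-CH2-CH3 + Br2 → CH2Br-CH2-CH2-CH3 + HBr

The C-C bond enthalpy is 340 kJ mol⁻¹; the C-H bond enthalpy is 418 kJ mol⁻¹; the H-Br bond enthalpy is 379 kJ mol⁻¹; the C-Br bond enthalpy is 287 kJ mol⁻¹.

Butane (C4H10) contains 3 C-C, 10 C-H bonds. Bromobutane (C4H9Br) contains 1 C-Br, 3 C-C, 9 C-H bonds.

D(Br-Br) ≈ 197 kJ/mol

Let D be the Br-Br bond energy.
Σ(broken) = 1×D + 3×340 + 10×418 = 5200 + D
Σ(formed) = 1×287 + 3×340 + 9×418 + 1×379 = 5448
ΔH = Σ(broken) − Σ(formed) = (5200 + D) − (5448) = −248 + D
Setting this equal to −51 kJ gives D = 197 kJ/mol.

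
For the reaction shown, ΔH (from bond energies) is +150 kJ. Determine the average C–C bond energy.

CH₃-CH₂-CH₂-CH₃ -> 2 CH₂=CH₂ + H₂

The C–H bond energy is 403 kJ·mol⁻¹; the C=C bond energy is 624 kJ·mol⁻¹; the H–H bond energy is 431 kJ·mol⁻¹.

Let D be the C–C bond energy.
Σ(broken) = 3×D + 10×403 = 4030 + 3D
Σ(formed) = 8×403 + 2×624 + 1×431 = 4903
ΔH = Σ(broken) − Σ(formed) = (4030 + 3D) − (4903) = −873 + 3D
Setting this equal to +150 kJ gives 3D = 1023, so D = 341 kJ/mol.

D(C–C) ≈ 341 kJ/mol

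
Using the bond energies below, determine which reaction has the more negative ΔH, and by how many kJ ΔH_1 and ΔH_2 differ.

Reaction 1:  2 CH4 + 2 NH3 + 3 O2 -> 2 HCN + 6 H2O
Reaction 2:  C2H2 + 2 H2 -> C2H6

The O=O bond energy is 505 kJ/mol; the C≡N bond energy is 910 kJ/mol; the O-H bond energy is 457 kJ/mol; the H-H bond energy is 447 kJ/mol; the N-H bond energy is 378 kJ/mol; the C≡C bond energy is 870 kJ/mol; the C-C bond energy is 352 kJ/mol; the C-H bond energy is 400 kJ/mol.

Reaction 1:
  Bonds broken (reactants):
    C-H: 8 × 400 = 3200
    N-H: 6 × 378 = 2268
    O=O: 3 × 505 = 1515
    Σ(broken) = 6983 kJ
  Bonds formed (products):
    C≡N: 2 × 910 = 1820
    C-H: 2 × 400 = 800
    O-H: 12 × 457 = 5484
    Σ(formed) = 8104 kJ
  ΔH_1 = 6983 − 8104 = −1121 kJ
Reaction 2:
  Bonds broken (reactants):
    C≡C: 1 × 870 = 870
    C-H: 2 × 400 = 800
    H-H: 2 × 447 = 894
    Σ(broken) = 2564 kJ
  Bonds formed (products):
    C-C: 1 × 352 = 352
    C-H: 6 × 400 = 2400
    Σ(formed) = 2752 kJ
  ΔH_2 = 2564 − 2752 = −188 kJ
ΔH_1 − ΔH_2 = −933 kJ, so reaction 1 has the more negative ΔH; |ΔH_1 − ΔH_2| = 933 kJ.

Reaction 1, by 933 kJ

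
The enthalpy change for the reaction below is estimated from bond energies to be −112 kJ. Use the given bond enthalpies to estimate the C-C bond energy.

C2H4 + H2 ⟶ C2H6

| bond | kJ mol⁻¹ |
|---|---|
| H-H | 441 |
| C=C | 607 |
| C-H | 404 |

Let D be the C-C bond energy.
Σ(broken) = 4×404 + 1×607 + 1×441 = 2664
Σ(formed) = 1×D + 6×404 = 2424 + D
ΔH = Σ(broken) − Σ(formed) = (2664) − (2424 + D) = +240 − D
Setting this equal to −112 kJ gives D = 352 kJ/mol.

D(C-C) ≈ 352 kJ/mol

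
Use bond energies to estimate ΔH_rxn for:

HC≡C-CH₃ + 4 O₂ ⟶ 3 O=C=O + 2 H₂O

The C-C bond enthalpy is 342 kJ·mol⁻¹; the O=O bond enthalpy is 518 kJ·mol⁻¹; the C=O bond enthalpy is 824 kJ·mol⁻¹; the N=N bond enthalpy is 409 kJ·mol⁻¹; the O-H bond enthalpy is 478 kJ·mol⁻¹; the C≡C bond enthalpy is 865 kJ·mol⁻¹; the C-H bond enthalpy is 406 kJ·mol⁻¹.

ΔH ≈ −1953 kJ

Bonds broken (reactants):
  C≡C: 1 × 865 = 865
  C-C: 1 × 342 = 342
  C-H: 4 × 406 = 1624
  O=O: 4 × 518 = 2072
  Σ(broken) = 4903 kJ
Bonds formed (products):
  C=O: 6 × 824 = 4944
  O-H: 4 × 478 = 1912
  Σ(formed) = 6856 kJ
ΔH = Σ(broken) − Σ(formed) = 4903 − 6856 = −1953 kJ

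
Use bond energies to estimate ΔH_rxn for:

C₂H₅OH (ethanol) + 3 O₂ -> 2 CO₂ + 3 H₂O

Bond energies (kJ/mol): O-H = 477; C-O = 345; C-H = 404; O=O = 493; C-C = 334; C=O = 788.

Bonds broken (reactants):
  C-C: 1 × 334 = 334
  C-H: 5 × 404 = 2020
  C-O: 1 × 345 = 345
  O-H: 1 × 477 = 477
  O=O: 3 × 493 = 1479
  Σ(broken) = 4655 kJ
Bonds formed (products):
  C=O: 4 × 788 = 3152
  O-H: 6 × 477 = 2862
  Σ(formed) = 6014 kJ
ΔH = Σ(broken) − Σ(formed) = 4655 − 6014 = −1359 kJ

ΔH ≈ −1359 kJ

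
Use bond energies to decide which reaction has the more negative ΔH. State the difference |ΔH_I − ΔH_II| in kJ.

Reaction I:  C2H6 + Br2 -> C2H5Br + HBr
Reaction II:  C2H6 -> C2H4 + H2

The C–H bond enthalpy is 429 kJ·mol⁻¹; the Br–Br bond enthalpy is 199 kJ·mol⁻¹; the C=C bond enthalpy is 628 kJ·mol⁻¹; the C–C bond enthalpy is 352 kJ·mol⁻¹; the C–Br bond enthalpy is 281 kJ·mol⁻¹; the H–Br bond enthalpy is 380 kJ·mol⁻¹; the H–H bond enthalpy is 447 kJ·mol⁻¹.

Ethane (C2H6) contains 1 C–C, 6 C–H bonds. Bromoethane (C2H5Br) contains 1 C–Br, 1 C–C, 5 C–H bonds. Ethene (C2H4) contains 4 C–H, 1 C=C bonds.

Reaction I:
  Bonds broken (reactants):
    Br–Br: 1 × 199 = 199
    C–C: 1 × 352 = 352
    C–H: 6 × 429 = 2574
    Σ(broken) = 3125 kJ
  Bonds formed (products):
    C–Br: 1 × 281 = 281
    C–C: 1 × 352 = 352
    C–H: 5 × 429 = 2145
    H–Br: 1 × 380 = 380
    Σ(formed) = 3158 kJ
  ΔH_I = 3125 − 3158 = −33 kJ
Reaction II:
  Bonds broken (reactants):
    C–C: 1 × 352 = 352
    C–H: 6 × 429 = 2574
    Σ(broken) = 2926 kJ
  Bonds formed (products):
    C–H: 4 × 429 = 1716
    C=C: 1 × 628 = 628
    H–H: 1 × 447 = 447
    Σ(formed) = 2791 kJ
  ΔH_II = 2926 − 2791 = +135 kJ
ΔH_I − ΔH_II = −168 kJ, so reaction I has the more negative ΔH; |ΔH_I − ΔH_II| = 168 kJ.

Reaction I, by 168 kJ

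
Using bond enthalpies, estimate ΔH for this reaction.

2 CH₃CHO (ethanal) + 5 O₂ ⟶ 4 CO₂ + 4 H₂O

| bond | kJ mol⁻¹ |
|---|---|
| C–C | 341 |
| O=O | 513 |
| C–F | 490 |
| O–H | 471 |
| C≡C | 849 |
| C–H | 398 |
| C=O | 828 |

ΔH ≈ −2305 kJ

Bonds broken (reactants):
  C–C: 2 × 341 = 682
  C–H: 8 × 398 = 3184
  C=O: 2 × 828 = 1656
  O=O: 5 × 513 = 2565
  Σ(broken) = 8087 kJ
Bonds formed (products):
  C=O: 8 × 828 = 6624
  O–H: 8 × 471 = 3768
  Σ(formed) = 10392 kJ
ΔH = Σ(broken) − Σ(formed) = 8087 − 10392 = −2305 kJ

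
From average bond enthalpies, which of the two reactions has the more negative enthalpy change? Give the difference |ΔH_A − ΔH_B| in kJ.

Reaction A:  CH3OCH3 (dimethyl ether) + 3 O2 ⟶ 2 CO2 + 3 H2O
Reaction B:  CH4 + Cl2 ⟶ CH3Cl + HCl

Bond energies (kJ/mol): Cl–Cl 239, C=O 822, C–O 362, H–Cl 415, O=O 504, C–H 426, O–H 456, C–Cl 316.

Reaction A:
  Bonds broken (reactants):
    C–H: 6 × 426 = 2556
    C–O: 2 × 362 = 724
    O=O: 3 × 504 = 1512
    Σ(broken) = 4792 kJ
  Bonds formed (products):
    C=O: 4 × 822 = 3288
    O–H: 6 × 456 = 2736
    Σ(formed) = 6024 kJ
  ΔH_A = 4792 − 6024 = −1232 kJ
Reaction B:
  Bonds broken (reactants):
    C–H: 4 × 426 = 1704
    Cl–Cl: 1 × 239 = 239
    Σ(broken) = 1943 kJ
  Bonds formed (products):
    C–Cl: 1 × 316 = 316
    C–H: 3 × 426 = 1278
    H–Cl: 1 × 415 = 415
    Σ(formed) = 2009 kJ
  ΔH_B = 1943 − 2009 = −66 kJ
ΔH_A − ΔH_B = −1166 kJ, so reaction A has the more negative ΔH; |ΔH_A − ΔH_B| = 1166 kJ.

Reaction A, by 1166 kJ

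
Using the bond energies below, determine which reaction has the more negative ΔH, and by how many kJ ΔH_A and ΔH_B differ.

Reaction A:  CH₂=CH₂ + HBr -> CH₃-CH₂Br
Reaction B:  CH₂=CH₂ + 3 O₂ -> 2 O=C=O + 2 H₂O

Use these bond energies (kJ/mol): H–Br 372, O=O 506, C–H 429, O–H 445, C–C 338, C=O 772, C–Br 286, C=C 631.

Reaction B, by 953 kJ

Reaction A:
  Bonds broken (reactants):
    C–H: 4 × 429 = 1716
    C=C: 1 × 631 = 631
    H–Br: 1 × 372 = 372
    Σ(broken) = 2719 kJ
  Bonds formed (products):
    C–Br: 1 × 286 = 286
    C–C: 1 × 338 = 338
    C–H: 5 × 429 = 2145
    Σ(formed) = 2769 kJ
  ΔH_A = 2719 − 2769 = −50 kJ
Reaction B:
  Bonds broken (reactants):
    C–H: 4 × 429 = 1716
    C=C: 1 × 631 = 631
    O=O: 3 × 506 = 1518
    Σ(broken) = 3865 kJ
  Bonds formed (products):
    C=O: 4 × 772 = 3088
    O–H: 4 × 445 = 1780
    Σ(formed) = 4868 kJ
  ΔH_B = 3865 − 4868 = −1003 kJ
ΔH_A − ΔH_B = +953 kJ, so reaction B has the more negative ΔH; |ΔH_A − ΔH_B| = 953 kJ.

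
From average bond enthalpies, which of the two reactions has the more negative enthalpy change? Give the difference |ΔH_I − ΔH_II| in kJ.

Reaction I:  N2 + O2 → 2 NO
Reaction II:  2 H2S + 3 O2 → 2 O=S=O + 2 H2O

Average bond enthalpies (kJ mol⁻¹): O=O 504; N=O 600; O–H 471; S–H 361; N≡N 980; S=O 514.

Reaction II, by 1268 kJ

Reaction I:
  Bonds broken (reactants):
    N≡N: 1 × 980 = 980
    O=O: 1 × 504 = 504
    Σ(broken) = 1484 kJ
  Bonds formed (products):
    N=O: 2 × 600 = 1200
    Σ(formed) = 1200 kJ
  ΔH_I = 1484 − 1200 = +284 kJ
Reaction II:
  Bonds broken (reactants):
    O=O: 3 × 504 = 1512
    S–H: 4 × 361 = 1444
    Σ(broken) = 2956 kJ
  Bonds formed (products):
    O–H: 4 × 471 = 1884
    S=O: 4 × 514 = 2056
    Σ(formed) = 3940 kJ
  ΔH_II = 2956 − 3940 = −984 kJ
ΔH_I − ΔH_II = +1268 kJ, so reaction II has the more negative ΔH; |ΔH_I − ΔH_II| = 1268 kJ.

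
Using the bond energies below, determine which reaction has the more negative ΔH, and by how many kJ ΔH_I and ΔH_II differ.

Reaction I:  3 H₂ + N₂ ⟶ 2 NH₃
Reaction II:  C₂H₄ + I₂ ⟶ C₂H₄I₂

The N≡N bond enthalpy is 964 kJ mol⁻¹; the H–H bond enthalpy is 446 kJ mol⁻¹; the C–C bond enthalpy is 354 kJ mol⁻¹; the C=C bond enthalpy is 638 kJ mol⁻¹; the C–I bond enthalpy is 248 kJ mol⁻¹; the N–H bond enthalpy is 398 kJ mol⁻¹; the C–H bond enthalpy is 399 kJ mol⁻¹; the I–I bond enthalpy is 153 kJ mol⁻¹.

Reaction I, by 27 kJ

Reaction I:
  Bonds broken (reactants):
    H–H: 3 × 446 = 1338
    N≡N: 1 × 964 = 964
    Σ(broken) = 2302 kJ
  Bonds formed (products):
    N–H: 6 × 398 = 2388
    Σ(formed) = 2388 kJ
  ΔH_I = 2302 − 2388 = −86 kJ
Reaction II:
  Bonds broken (reactants):
    C–H: 4 × 399 = 1596
    C=C: 1 × 638 = 638
    I–I: 1 × 153 = 153
    Σ(broken) = 2387 kJ
  Bonds formed (products):
    C–C: 1 × 354 = 354
    C–H: 4 × 399 = 1596
    C–I: 2 × 248 = 496
    Σ(formed) = 2446 kJ
  ΔH_II = 2387 − 2446 = −59 kJ
ΔH_I − ΔH_II = −27 kJ, so reaction I has the more negative ΔH; |ΔH_I − ΔH_II| = 27 kJ.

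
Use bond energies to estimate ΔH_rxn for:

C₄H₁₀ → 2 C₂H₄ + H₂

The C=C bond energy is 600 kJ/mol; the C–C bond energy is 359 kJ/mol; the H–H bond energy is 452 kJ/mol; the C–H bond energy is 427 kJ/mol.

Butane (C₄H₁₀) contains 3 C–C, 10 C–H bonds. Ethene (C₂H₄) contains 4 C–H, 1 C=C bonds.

ΔH ≈ +279 kJ

Bonds broken (reactants):
  C–C: 3 × 359 = 1077
  C–H: 10 × 427 = 4270
  Σ(broken) = 5347 kJ
Bonds formed (products):
  C–H: 8 × 427 = 3416
  C=C: 2 × 600 = 1200
  H–H: 1 × 452 = 452
  Σ(formed) = 5068 kJ
ΔH = Σ(broken) − Σ(formed) = 5347 − 5068 = +279 kJ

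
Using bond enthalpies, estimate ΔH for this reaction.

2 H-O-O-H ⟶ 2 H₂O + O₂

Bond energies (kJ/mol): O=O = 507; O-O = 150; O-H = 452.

Bonds broken (reactants):
  O-H: 4 × 452 = 1808
  O-O: 2 × 150 = 300
  Σ(broken) = 2108 kJ
Bonds formed (products):
  O-H: 4 × 452 = 1808
  O=O: 1 × 507 = 507
  Σ(formed) = 2315 kJ
ΔH = Σ(broken) − Σ(formed) = 2108 − 2315 = −207 kJ

ΔH ≈ −207 kJ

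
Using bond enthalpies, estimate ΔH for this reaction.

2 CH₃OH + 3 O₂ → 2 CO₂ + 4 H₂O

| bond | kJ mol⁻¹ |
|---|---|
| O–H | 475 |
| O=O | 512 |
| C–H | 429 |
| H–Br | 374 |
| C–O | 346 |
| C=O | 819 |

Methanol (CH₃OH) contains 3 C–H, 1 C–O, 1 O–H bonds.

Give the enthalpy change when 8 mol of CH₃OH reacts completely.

ΔH = −5296 kJ

Bonds broken (reactants):
  C–H: 6 × 429 = 2574
  C–O: 2 × 346 = 692
  O–H: 2 × 475 = 950
  O=O: 3 × 512 = 1536
  Σ(broken) = 5752 kJ
Bonds formed (products):
  C=O: 4 × 819 = 3276
  O–H: 8 × 475 = 3800
  Σ(formed) = 7076 kJ
ΔH = Σ(broken) − Σ(formed) = 5752 − 7076 = −1324 kJ
For 4× the reaction as written: 4 × (−1324) = −5296 kJ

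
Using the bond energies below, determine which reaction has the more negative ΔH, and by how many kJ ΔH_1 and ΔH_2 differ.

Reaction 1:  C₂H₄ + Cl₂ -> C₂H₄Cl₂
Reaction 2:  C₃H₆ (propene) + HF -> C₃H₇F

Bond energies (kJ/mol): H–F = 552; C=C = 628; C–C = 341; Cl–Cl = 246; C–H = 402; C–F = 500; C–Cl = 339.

Reaction 1:
  Bonds broken (reactants):
    C–H: 4 × 402 = 1608
    C=C: 1 × 628 = 628
    Cl–Cl: 1 × 246 = 246
    Σ(broken) = 2482 kJ
  Bonds formed (products):
    C–C: 1 × 341 = 341
    C–Cl: 2 × 339 = 678
    C–H: 4 × 402 = 1608
    Σ(formed) = 2627 kJ
  ΔH_1 = 2482 − 2627 = −145 kJ
Reaction 2:
  Bonds broken (reactants):
    C–C: 1 × 341 = 341
    C–H: 6 × 402 = 2412
    C=C: 1 × 628 = 628
    H–F: 1 × 552 = 552
    Σ(broken) = 3933 kJ
  Bonds formed (products):
    C–C: 2 × 341 = 682
    C–F: 1 × 500 = 500
    C–H: 7 × 402 = 2814
    Σ(formed) = 3996 kJ
  ΔH_2 = 3933 − 3996 = −63 kJ
ΔH_1 − ΔH_2 = −82 kJ, so reaction 1 has the more negative ΔH; |ΔH_1 − ΔH_2| = 82 kJ.

Reaction 1, by 82 kJ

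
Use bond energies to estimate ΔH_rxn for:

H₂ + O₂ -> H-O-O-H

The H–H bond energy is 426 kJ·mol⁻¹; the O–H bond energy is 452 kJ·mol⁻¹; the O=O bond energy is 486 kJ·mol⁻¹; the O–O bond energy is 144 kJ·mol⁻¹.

Bonds broken (reactants):
  H–H: 1 × 426 = 426
  O=O: 1 × 486 = 486
  Σ(broken) = 912 kJ
Bonds formed (products):
  O–H: 2 × 452 = 904
  O–O: 1 × 144 = 144
  Σ(formed) = 1048 kJ
ΔH = Σ(broken) − Σ(formed) = 912 − 1048 = −136 kJ

ΔH ≈ −136 kJ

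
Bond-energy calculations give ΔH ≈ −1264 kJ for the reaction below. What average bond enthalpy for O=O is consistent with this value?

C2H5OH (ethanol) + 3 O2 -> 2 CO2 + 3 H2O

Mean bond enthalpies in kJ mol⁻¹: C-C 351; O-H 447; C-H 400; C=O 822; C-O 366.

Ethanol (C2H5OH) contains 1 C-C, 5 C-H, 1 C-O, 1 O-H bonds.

Let D be the O=O bond energy.
Σ(broken) = 1×351 + 5×400 + 1×366 + 1×447 + 3×D = 3164 + 3D
Σ(formed) = 4×822 + 6×447 = 5970
ΔH = Σ(broken) − Σ(formed) = (3164 + 3D) − (5970) = −2806 + 3D
Setting this equal to −1264 kJ gives 3D = 1542, so D = 514 kJ/mol.

D(O=O) ≈ 514 kJ/mol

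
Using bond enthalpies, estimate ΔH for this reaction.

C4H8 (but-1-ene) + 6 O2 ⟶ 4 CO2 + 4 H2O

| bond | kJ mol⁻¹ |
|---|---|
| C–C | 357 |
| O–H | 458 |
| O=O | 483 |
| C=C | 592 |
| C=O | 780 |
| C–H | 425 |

Bonds broken (reactants):
  C–C: 2 × 357 = 714
  C–H: 8 × 425 = 3400
  C=C: 1 × 592 = 592
  O=O: 6 × 483 = 2898
  Σ(broken) = 7604 kJ
Bonds formed (products):
  C=O: 8 × 780 = 6240
  O–H: 8 × 458 = 3664
  Σ(formed) = 9904 kJ
ΔH = Σ(broken) − Σ(formed) = 7604 − 9904 = −2300 kJ

ΔH ≈ −2300 kJ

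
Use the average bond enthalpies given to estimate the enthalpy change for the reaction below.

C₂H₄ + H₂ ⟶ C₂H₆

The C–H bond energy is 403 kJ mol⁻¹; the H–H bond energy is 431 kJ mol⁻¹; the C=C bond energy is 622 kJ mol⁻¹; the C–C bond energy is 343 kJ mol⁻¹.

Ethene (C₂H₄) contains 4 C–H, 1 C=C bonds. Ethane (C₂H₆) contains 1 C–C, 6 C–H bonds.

ΔH ≈ −96 kJ

Bonds broken (reactants):
  C–H: 4 × 403 = 1612
  C=C: 1 × 622 = 622
  H–H: 1 × 431 = 431
  Σ(broken) = 2665 kJ
Bonds formed (products):
  C–C: 1 × 343 = 343
  C–H: 6 × 403 = 2418
  Σ(formed) = 2761 kJ
ΔH = Σ(broken) − Σ(formed) = 2665 − 2761 = −96 kJ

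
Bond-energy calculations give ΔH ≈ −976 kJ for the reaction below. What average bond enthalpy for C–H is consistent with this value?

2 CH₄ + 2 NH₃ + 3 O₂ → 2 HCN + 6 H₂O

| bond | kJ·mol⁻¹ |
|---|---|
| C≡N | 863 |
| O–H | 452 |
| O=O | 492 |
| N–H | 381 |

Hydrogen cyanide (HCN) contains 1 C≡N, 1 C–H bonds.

D(C–H) ≈ 402 kJ/mol

Let D be the C–H bond energy.
Σ(broken) = 8×D + 6×381 + 3×492 = 3762 + 8D
Σ(formed) = 2×863 + 2×D + 12×452 = 7150 + 2D
ΔH = Σ(broken) − Σ(formed) = (3762 + 8D) − (7150 + 2D) = −3388 + 6D
Setting this equal to −976 kJ gives 6D = 2412, so D = 402 kJ/mol.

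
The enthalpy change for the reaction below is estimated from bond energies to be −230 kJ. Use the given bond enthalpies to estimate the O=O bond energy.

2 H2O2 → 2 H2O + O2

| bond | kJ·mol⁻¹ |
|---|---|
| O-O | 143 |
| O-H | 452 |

Let D be the O=O bond energy.
Σ(broken) = 4×452 + 2×143 = 2094
Σ(formed) = 4×452 + 1×D = 1808 + D
ΔH = Σ(broken) − Σ(formed) = (2094) − (1808 + D) = +286 − D
Setting this equal to −230 kJ gives D = 516 kJ/mol.

D(O=O) ≈ 516 kJ/mol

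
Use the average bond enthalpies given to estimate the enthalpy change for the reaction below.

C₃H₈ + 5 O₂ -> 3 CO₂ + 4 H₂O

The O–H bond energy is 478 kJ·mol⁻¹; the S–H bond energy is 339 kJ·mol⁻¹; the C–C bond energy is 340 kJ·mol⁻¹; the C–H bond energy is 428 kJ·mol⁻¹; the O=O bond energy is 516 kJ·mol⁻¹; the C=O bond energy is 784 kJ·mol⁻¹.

ΔH ≈ −1844 kJ

Bonds broken (reactants):
  C–C: 2 × 340 = 680
  C–H: 8 × 428 = 3424
  O=O: 5 × 516 = 2580
  Σ(broken) = 6684 kJ
Bonds formed (products):
  C=O: 6 × 784 = 4704
  O–H: 8 × 478 = 3824
  Σ(formed) = 8528 kJ
ΔH = Σ(broken) − Σ(formed) = 6684 − 8528 = −1844 kJ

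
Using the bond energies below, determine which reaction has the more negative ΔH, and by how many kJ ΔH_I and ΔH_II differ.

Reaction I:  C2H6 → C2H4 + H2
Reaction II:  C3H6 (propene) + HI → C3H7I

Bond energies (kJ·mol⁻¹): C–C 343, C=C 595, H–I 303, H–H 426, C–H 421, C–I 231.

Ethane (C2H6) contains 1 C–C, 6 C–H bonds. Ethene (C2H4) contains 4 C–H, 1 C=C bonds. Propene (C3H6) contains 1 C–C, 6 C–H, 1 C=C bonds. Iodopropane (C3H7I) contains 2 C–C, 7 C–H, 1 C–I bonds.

Reaction II, by 261 kJ

Reaction I:
  Bonds broken (reactants):
    C–C: 1 × 343 = 343
    C–H: 6 × 421 = 2526
    Σ(broken) = 2869 kJ
  Bonds formed (products):
    C–H: 4 × 421 = 1684
    C=C: 1 × 595 = 595
    H–H: 1 × 426 = 426
    Σ(formed) = 2705 kJ
  ΔH_I = 2869 − 2705 = +164 kJ
Reaction II:
  Bonds broken (reactants):
    C–C: 1 × 343 = 343
    C–H: 6 × 421 = 2526
    C=C: 1 × 595 = 595
    H–I: 1 × 303 = 303
    Σ(broken) = 3767 kJ
  Bonds formed (products):
    C–C: 2 × 343 = 686
    C–H: 7 × 421 = 2947
    C–I: 1 × 231 = 231
    Σ(formed) = 3864 kJ
  ΔH_II = 3767 − 3864 = −97 kJ
ΔH_I − ΔH_II = +261 kJ, so reaction II has the more negative ΔH; |ΔH_I − ΔH_II| = 261 kJ.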